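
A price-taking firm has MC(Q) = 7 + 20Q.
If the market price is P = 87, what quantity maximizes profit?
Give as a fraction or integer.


In perfect competition, profit is maximized where P = MC.
87 = 7 + 20Q
80 = 20Q
Q* = 80/20 = 4

4


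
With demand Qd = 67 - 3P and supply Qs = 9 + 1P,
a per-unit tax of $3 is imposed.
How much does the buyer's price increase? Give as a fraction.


With a per-unit tax, the buyer's price increase depends on relative slopes.
Supply slope: d = 1, Demand slope: b = 3
Buyer's price increase = d * tax / (b + d)
= 1 * 3 / (3 + 1)
= 3 / 4 = 3/4

3/4


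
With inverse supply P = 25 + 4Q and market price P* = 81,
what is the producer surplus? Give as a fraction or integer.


Minimum supply price (at Q=0): P_min = 25
Quantity supplied at P* = 81:
Q* = (81 - 25)/4 = 14
PS = (1/2) * Q* * (P* - P_min)
PS = (1/2) * 14 * (81 - 25)
PS = (1/2) * 14 * 56 = 392

392


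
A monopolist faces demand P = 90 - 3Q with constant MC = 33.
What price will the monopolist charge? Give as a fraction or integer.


MR = 90 - 6Q
Set MR = MC: 90 - 6Q = 33
Q* = 19/2
Substitute into demand:
P* = 90 - 3*19/2 = 123/2

123/2


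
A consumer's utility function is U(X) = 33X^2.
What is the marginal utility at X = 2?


MU = dU/dX = 33*2*X^(2-1)
MU = 66*X^1
At X = 2:
MU = 66 * 2^1
MU = 66 * 2 = 132

132


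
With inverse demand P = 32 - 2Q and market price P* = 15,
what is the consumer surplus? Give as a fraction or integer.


Maximum willingness to pay (at Q=0): P_max = 32
Quantity demanded at P* = 15:
Q* = (32 - 15)/2 = 17/2
CS = (1/2) * Q* * (P_max - P*)
CS = (1/2) * 17/2 * (32 - 15)
CS = (1/2) * 17/2 * 17 = 289/4

289/4


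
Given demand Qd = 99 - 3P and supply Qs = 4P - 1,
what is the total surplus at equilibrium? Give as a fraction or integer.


Find equilibrium: 99 - 3P = 4P - 1
99 + 1 = 7P
P* = 100/7 = 100/7
Q* = 4*100/7 - 1 = 393/7
Inverse demand: P = 33 - Q/3, so P_max = 33
Inverse supply: P = 1/4 + Q/4, so P_min = 1/4
CS = (1/2) * 393/7 * (33 - 100/7) = 51483/98
PS = (1/2) * 393/7 * (100/7 - 1/4) = 154449/392
TS = CS + PS = 51483/98 + 154449/392 = 51483/56

51483/56


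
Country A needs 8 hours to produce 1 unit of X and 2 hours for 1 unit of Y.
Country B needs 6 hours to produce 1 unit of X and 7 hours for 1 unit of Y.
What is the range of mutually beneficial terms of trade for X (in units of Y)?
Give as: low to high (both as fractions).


Opportunity cost of X for Country A = hours_X / hours_Y = 8/2 = 4 units of Y
Opportunity cost of X for Country B = hours_X / hours_Y = 6/7 = 6/7 units of Y
Terms of trade must be between the two opportunity costs.
Range: 6/7 to 4

6/7 to 4


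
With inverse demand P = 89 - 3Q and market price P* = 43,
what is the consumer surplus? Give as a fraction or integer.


Maximum willingness to pay (at Q=0): P_max = 89
Quantity demanded at P* = 43:
Q* = (89 - 43)/3 = 46/3
CS = (1/2) * Q* * (P_max - P*)
CS = (1/2) * 46/3 * (89 - 43)
CS = (1/2) * 46/3 * 46 = 1058/3

1058/3


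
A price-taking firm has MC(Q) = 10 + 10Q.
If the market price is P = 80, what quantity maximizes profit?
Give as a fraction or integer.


In perfect competition, profit is maximized where P = MC.
80 = 10 + 10Q
70 = 10Q
Q* = 70/10 = 7

7


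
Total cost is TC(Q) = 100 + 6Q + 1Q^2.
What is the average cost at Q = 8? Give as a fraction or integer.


TC(8) = 100 + 6*8 + 1*8^2
TC(8) = 100 + 48 + 64 = 212
AC = TC/Q = 212/8 = 53/2

53/2


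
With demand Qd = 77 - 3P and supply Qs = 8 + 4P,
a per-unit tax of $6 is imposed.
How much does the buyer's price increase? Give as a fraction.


With a per-unit tax, the buyer's price increase depends on relative slopes.
Supply slope: d = 4, Demand slope: b = 3
Buyer's price increase = d * tax / (b + d)
= 4 * 6 / (3 + 4)
= 24 / 7 = 24/7

24/7


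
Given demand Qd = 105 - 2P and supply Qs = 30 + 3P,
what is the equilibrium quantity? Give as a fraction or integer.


First find equilibrium price:
105 - 2P = 30 + 3P
P* = 75/5 = 15
Then substitute into demand:
Q* = 105 - 2 * 15 = 75

75


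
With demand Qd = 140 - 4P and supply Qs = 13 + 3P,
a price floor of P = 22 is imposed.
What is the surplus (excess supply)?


At P = 22:
Qd = 140 - 4*22 = 52
Qs = 13 + 3*22 = 79
Surplus = Qs - Qd = 79 - 52 = 27

27


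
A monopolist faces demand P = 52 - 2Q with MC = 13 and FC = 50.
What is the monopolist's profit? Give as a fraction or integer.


MR = MC: 52 - 4Q = 13
Q* = 39/4
P* = 52 - 2*39/4 = 65/2
Profit = (P* - MC)*Q* - FC
= (65/2 - 13)*39/4 - 50
= 39/2*39/4 - 50
= 1521/8 - 50 = 1121/8

1121/8


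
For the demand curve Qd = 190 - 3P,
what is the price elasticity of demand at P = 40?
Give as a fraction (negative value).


dQ/dP = -3
At P = 40: Q = 190 - 3*40 = 70
E = (dQ/dP)(P/Q) = (-3)(40/70) = -12/7

-12/7


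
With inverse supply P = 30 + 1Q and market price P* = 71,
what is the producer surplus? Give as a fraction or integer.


Minimum supply price (at Q=0): P_min = 30
Quantity supplied at P* = 71:
Q* = (71 - 30)/1 = 41
PS = (1/2) * Q* * (P* - P_min)
PS = (1/2) * 41 * (71 - 30)
PS = (1/2) * 41 * 41 = 1681/2

1681/2


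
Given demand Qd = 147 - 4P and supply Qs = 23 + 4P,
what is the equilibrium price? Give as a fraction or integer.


At equilibrium, Qd = Qs.
147 - 4P = 23 + 4P
147 - 23 = 4P + 4P
124 = 8P
P* = 124/8 = 31/2

31/2


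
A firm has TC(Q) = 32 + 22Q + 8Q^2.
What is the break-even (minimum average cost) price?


AC(Q) = 32/Q + 22 + 8Q
To minimize: dAC/dQ = -32/Q^2 + 8 = 0
Q^2 = 32/8 = 4
Q* = 2
Min AC = 32/2 + 22 + 8*2
Min AC = 16 + 22 + 16 = 54

54


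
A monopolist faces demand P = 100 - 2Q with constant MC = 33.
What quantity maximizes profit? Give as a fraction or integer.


TR = P*Q = (100 - 2Q)Q = 100Q - 2Q^2
MR = dTR/dQ = 100 - 4Q
Set MR = MC:
100 - 4Q = 33
67 = 4Q
Q* = 67/4 = 67/4

67/4


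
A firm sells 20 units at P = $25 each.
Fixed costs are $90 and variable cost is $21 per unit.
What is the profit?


Total Revenue = P * Q = 25 * 20 = $500
Total Cost = FC + VC*Q = 90 + 21*20 = $510
Profit = TR - TC = 500 - 510 = $-10

$-10


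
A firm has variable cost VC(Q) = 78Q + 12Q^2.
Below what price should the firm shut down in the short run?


AVC(Q) = VC(Q)/Q = 78 + 12Q
AVC is increasing in Q, so minimum AVC is at Q -> 0+.
Min AVC = 78
The firm should shut down if P < 78.

78


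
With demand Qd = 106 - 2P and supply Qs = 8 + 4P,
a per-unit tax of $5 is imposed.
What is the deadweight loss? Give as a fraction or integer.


Pre-tax equilibrium quantity: Q* = 220/3
Post-tax equilibrium quantity: Q_tax = 200/3
Reduction in quantity: Q* - Q_tax = 20/3
DWL = (1/2) * tax * (Q* - Q_tax)
DWL = (1/2) * 5 * 20/3 = 50/3

50/3


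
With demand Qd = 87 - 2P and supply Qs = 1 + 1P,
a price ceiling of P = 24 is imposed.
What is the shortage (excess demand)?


At P = 24:
Qd = 87 - 2*24 = 39
Qs = 1 + 1*24 = 25
Shortage = Qd - Qs = 39 - 25 = 14

14


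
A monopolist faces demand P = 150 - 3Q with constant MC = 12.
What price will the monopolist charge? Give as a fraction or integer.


MR = 150 - 6Q
Set MR = MC: 150 - 6Q = 12
Q* = 23
Substitute into demand:
P* = 150 - 3*23 = 81

81


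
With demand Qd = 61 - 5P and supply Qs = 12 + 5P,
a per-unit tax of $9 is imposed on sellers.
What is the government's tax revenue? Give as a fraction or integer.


With tax on sellers, new supply: Qs' = 12 + 5(P - 9)
= 5P - 33
New equilibrium quantity:
Q_new = 14
Tax revenue = tax * Q_new = 9 * 14 = 126

126


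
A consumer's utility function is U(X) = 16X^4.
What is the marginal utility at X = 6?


MU = dU/dX = 16*4*X^(4-1)
MU = 64*X^3
At X = 6:
MU = 64 * 6^3
MU = 64 * 216 = 13824

13824


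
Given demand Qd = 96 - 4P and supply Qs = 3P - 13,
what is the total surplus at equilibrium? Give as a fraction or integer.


Find equilibrium: 96 - 4P = 3P - 13
96 + 13 = 7P
P* = 109/7 = 109/7
Q* = 3*109/7 - 13 = 236/7
Inverse demand: P = 24 - Q/4, so P_max = 24
Inverse supply: P = 13/3 + Q/3, so P_min = 13/3
CS = (1/2) * 236/7 * (24 - 109/7) = 6962/49
PS = (1/2) * 236/7 * (109/7 - 13/3) = 27848/147
TS = CS + PS = 6962/49 + 27848/147 = 6962/21

6962/21


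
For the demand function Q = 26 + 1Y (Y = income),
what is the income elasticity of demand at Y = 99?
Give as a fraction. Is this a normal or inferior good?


dQ/dY = 1
At Y = 99: Q = 26 + 1*99 = 125
Ey = (dQ/dY)(Y/Q) = 1 * 99 / 125 = 99/125
Since Ey > 0, this is a normal good.

99/125 (normal good)


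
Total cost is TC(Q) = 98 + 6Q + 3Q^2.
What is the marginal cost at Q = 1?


MC = dTC/dQ = 6 + 2*3*Q
At Q = 1:
MC = 6 + 6*1
MC = 6 + 6 = 12

12


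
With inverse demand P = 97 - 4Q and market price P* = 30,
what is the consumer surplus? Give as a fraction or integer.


Maximum willingness to pay (at Q=0): P_max = 97
Quantity demanded at P* = 30:
Q* = (97 - 30)/4 = 67/4
CS = (1/2) * Q* * (P_max - P*)
CS = (1/2) * 67/4 * (97 - 30)
CS = (1/2) * 67/4 * 67 = 4489/8

4489/8


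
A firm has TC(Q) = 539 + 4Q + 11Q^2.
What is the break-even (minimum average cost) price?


AC(Q) = 539/Q + 4 + 11Q
To minimize: dAC/dQ = -539/Q^2 + 11 = 0
Q^2 = 539/11 = 49
Q* = 7
Min AC = 539/7 + 4 + 11*7
Min AC = 77 + 4 + 77 = 158

158


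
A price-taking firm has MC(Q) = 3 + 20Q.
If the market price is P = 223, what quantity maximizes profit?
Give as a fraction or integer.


In perfect competition, profit is maximized where P = MC.
223 = 3 + 20Q
220 = 20Q
Q* = 220/20 = 11

11


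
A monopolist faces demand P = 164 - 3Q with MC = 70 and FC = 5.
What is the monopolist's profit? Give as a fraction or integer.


MR = MC: 164 - 6Q = 70
Q* = 47/3
P* = 164 - 3*47/3 = 117
Profit = (P* - MC)*Q* - FC
= (117 - 70)*47/3 - 5
= 47*47/3 - 5
= 2209/3 - 5 = 2194/3

2194/3


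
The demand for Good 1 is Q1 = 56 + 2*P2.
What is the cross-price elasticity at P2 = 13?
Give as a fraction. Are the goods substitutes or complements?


dQ1/dP2 = 2
At P2 = 13: Q1 = 56 + 2*13 = 82
Exy = (dQ1/dP2)(P2/Q1) = 2 * 13 / 82 = 13/41
Since Exy > 0, the goods are substitutes.

13/41 (substitutes)


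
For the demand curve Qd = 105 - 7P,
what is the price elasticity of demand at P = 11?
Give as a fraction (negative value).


dQ/dP = -7
At P = 11: Q = 105 - 7*11 = 28
E = (dQ/dP)(P/Q) = (-7)(11/28) = -11/4

-11/4


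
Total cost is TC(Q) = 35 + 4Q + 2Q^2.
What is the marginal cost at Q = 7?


MC = dTC/dQ = 4 + 2*2*Q
At Q = 7:
MC = 4 + 4*7
MC = 4 + 28 = 32

32


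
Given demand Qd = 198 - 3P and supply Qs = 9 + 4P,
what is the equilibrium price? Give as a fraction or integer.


At equilibrium, Qd = Qs.
198 - 3P = 9 + 4P
198 - 9 = 3P + 4P
189 = 7P
P* = 189/7 = 27

27


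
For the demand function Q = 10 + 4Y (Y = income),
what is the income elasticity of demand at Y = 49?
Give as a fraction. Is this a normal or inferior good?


dQ/dY = 4
At Y = 49: Q = 10 + 4*49 = 206
Ey = (dQ/dY)(Y/Q) = 4 * 49 / 206 = 98/103
Since Ey > 0, this is a normal good.

98/103 (normal good)


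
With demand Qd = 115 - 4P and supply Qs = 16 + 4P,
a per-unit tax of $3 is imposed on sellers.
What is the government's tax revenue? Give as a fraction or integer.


With tax on sellers, new supply: Qs' = 16 + 4(P - 3)
= 4 + 4P
New equilibrium quantity:
Q_new = 119/2
Tax revenue = tax * Q_new = 3 * 119/2 = 357/2

357/2


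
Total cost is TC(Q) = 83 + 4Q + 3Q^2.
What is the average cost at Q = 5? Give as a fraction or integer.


TC(5) = 83 + 4*5 + 3*5^2
TC(5) = 83 + 20 + 75 = 178
AC = TC/Q = 178/5 = 178/5

178/5


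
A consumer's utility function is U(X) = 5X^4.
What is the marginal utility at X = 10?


MU = dU/dX = 5*4*X^(4-1)
MU = 20*X^3
At X = 10:
MU = 20 * 10^3
MU = 20 * 1000 = 20000

20000


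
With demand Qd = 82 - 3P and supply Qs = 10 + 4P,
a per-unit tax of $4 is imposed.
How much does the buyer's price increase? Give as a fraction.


With a per-unit tax, the buyer's price increase depends on relative slopes.
Supply slope: d = 4, Demand slope: b = 3
Buyer's price increase = d * tax / (b + d)
= 4 * 4 / (3 + 4)
= 16 / 7 = 16/7

16/7


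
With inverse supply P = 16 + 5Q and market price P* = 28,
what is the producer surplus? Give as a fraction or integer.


Minimum supply price (at Q=0): P_min = 16
Quantity supplied at P* = 28:
Q* = (28 - 16)/5 = 12/5
PS = (1/2) * Q* * (P* - P_min)
PS = (1/2) * 12/5 * (28 - 16)
PS = (1/2) * 12/5 * 12 = 72/5

72/5


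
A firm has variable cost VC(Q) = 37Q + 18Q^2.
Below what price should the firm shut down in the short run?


AVC(Q) = VC(Q)/Q = 37 + 18Q
AVC is increasing in Q, so minimum AVC is at Q -> 0+.
Min AVC = 37
The firm should shut down if P < 37.

37


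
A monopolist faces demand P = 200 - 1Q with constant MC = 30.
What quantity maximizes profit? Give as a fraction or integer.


TR = P*Q = (200 - 1Q)Q = 200Q - 1Q^2
MR = dTR/dQ = 200 - 2Q
Set MR = MC:
200 - 2Q = 30
170 = 2Q
Q* = 170/2 = 85

85


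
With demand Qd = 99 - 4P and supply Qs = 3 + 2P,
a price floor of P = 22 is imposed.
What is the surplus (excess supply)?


At P = 22:
Qd = 99 - 4*22 = 11
Qs = 3 + 2*22 = 47
Surplus = Qs - Qd = 47 - 11 = 36

36


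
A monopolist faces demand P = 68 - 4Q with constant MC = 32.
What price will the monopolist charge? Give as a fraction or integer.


MR = 68 - 8Q
Set MR = MC: 68 - 8Q = 32
Q* = 9/2
Substitute into demand:
P* = 68 - 4*9/2 = 50

50


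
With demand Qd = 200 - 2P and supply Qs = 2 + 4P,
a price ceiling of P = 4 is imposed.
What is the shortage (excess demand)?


At P = 4:
Qd = 200 - 2*4 = 192
Qs = 2 + 4*4 = 18
Shortage = Qd - Qs = 192 - 18 = 174

174


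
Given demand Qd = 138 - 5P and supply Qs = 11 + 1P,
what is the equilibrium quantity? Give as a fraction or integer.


First find equilibrium price:
138 - 5P = 11 + 1P
P* = 127/6 = 127/6
Then substitute into demand:
Q* = 138 - 5 * 127/6 = 193/6

193/6


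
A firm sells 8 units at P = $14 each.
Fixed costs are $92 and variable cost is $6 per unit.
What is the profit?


Total Revenue = P * Q = 14 * 8 = $112
Total Cost = FC + VC*Q = 92 + 6*8 = $140
Profit = TR - TC = 112 - 140 = $-28

$-28


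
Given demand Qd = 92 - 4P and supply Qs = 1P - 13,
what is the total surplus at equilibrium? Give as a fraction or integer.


Find equilibrium: 92 - 4P = 1P - 13
92 + 13 = 5P
P* = 105/5 = 21
Q* = 1*21 - 13 = 8
Inverse demand: P = 23 - Q/4, so P_max = 23
Inverse supply: P = 13 + Q/1, so P_min = 13
CS = (1/2) * 8 * (23 - 21) = 8
PS = (1/2) * 8 * (21 - 13) = 32
TS = CS + PS = 8 + 32 = 40

40


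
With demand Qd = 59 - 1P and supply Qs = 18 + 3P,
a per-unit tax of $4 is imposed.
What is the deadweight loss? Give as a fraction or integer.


Pre-tax equilibrium quantity: Q* = 195/4
Post-tax equilibrium quantity: Q_tax = 183/4
Reduction in quantity: Q* - Q_tax = 3
DWL = (1/2) * tax * (Q* - Q_tax)
DWL = (1/2) * 4 * 3 = 6

6


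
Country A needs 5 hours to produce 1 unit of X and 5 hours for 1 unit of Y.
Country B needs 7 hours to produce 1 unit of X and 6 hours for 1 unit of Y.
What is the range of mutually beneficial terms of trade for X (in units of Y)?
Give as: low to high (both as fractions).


Opportunity cost of X for Country A = hours_X / hours_Y = 5/5 = 1 units of Y
Opportunity cost of X for Country B = hours_X / hours_Y = 7/6 = 7/6 units of Y
Terms of trade must be between the two opportunity costs.
Range: 1 to 7/6

1 to 7/6


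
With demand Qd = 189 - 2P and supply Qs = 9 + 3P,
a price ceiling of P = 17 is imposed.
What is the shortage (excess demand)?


At P = 17:
Qd = 189 - 2*17 = 155
Qs = 9 + 3*17 = 60
Shortage = Qd - Qs = 155 - 60 = 95

95


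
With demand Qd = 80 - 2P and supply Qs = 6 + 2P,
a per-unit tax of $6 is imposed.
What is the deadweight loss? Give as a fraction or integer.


Pre-tax equilibrium quantity: Q* = 43
Post-tax equilibrium quantity: Q_tax = 37
Reduction in quantity: Q* - Q_tax = 6
DWL = (1/2) * tax * (Q* - Q_tax)
DWL = (1/2) * 6 * 6 = 18

18


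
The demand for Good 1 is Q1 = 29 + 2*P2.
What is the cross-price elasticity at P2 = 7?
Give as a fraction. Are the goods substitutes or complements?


dQ1/dP2 = 2
At P2 = 7: Q1 = 29 + 2*7 = 43
Exy = (dQ1/dP2)(P2/Q1) = 2 * 7 / 43 = 14/43
Since Exy > 0, the goods are substitutes.

14/43 (substitutes)


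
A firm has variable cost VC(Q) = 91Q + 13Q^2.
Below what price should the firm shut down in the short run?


AVC(Q) = VC(Q)/Q = 91 + 13Q
AVC is increasing in Q, so minimum AVC is at Q -> 0+.
Min AVC = 91
The firm should shut down if P < 91.

91


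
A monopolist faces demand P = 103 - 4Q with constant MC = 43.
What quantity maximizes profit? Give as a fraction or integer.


TR = P*Q = (103 - 4Q)Q = 103Q - 4Q^2
MR = dTR/dQ = 103 - 8Q
Set MR = MC:
103 - 8Q = 43
60 = 8Q
Q* = 60/8 = 15/2

15/2


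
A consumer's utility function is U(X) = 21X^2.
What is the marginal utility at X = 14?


MU = dU/dX = 21*2*X^(2-1)
MU = 42*X^1
At X = 14:
MU = 42 * 14^1
MU = 42 * 14 = 588

588


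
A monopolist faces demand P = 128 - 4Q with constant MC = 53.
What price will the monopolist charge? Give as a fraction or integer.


MR = 128 - 8Q
Set MR = MC: 128 - 8Q = 53
Q* = 75/8
Substitute into demand:
P* = 128 - 4*75/8 = 181/2

181/2


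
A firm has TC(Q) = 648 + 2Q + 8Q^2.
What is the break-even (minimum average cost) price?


AC(Q) = 648/Q + 2 + 8Q
To minimize: dAC/dQ = -648/Q^2 + 8 = 0
Q^2 = 648/8 = 81
Q* = 9
Min AC = 648/9 + 2 + 8*9
Min AC = 72 + 2 + 72 = 146

146


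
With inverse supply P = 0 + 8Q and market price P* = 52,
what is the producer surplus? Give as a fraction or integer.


Minimum supply price (at Q=0): P_min = 0
Quantity supplied at P* = 52:
Q* = (52 - 0)/8 = 13/2
PS = (1/2) * Q* * (P* - P_min)
PS = (1/2) * 13/2 * (52 - 0)
PS = (1/2) * 13/2 * 52 = 169

169


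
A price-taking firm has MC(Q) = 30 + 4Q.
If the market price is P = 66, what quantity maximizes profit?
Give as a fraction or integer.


In perfect competition, profit is maximized where P = MC.
66 = 30 + 4Q
36 = 4Q
Q* = 36/4 = 9

9


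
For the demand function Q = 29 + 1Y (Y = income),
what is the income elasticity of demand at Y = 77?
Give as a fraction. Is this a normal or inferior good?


dQ/dY = 1
At Y = 77: Q = 29 + 1*77 = 106
Ey = (dQ/dY)(Y/Q) = 1 * 77 / 106 = 77/106
Since Ey > 0, this is a normal good.

77/106 (normal good)


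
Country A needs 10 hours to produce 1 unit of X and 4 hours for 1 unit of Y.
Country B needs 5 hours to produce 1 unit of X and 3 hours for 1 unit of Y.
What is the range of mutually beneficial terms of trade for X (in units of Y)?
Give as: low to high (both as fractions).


Opportunity cost of X for Country A = hours_X / hours_Y = 10/4 = 5/2 units of Y
Opportunity cost of X for Country B = hours_X / hours_Y = 5/3 = 5/3 units of Y
Terms of trade must be between the two opportunity costs.
Range: 5/3 to 5/2

5/3 to 5/2


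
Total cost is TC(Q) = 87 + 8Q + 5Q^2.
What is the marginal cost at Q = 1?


MC = dTC/dQ = 8 + 2*5*Q
At Q = 1:
MC = 8 + 10*1
MC = 8 + 10 = 18

18


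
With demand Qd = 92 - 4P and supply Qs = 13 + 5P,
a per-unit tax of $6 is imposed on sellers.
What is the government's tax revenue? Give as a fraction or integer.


With tax on sellers, new supply: Qs' = 13 + 5(P - 6)
= 5P - 17
New equilibrium quantity:
Q_new = 392/9
Tax revenue = tax * Q_new = 6 * 392/9 = 784/3

784/3


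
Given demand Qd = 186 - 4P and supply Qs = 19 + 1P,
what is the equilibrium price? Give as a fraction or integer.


At equilibrium, Qd = Qs.
186 - 4P = 19 + 1P
186 - 19 = 4P + 1P
167 = 5P
P* = 167/5 = 167/5

167/5


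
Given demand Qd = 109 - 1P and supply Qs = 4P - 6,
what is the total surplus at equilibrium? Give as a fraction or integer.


Find equilibrium: 109 - 1P = 4P - 6
109 + 6 = 5P
P* = 115/5 = 23
Q* = 4*23 - 6 = 86
Inverse demand: P = 109 - Q/1, so P_max = 109
Inverse supply: P = 3/2 + Q/4, so P_min = 3/2
CS = (1/2) * 86 * (109 - 23) = 3698
PS = (1/2) * 86 * (23 - 3/2) = 1849/2
TS = CS + PS = 3698 + 1849/2 = 9245/2

9245/2


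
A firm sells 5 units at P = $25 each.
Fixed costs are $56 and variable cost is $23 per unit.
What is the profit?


Total Revenue = P * Q = 25 * 5 = $125
Total Cost = FC + VC*Q = 56 + 23*5 = $171
Profit = TR - TC = 125 - 171 = $-46

$-46


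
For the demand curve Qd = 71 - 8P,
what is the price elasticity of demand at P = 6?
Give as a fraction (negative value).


dQ/dP = -8
At P = 6: Q = 71 - 8*6 = 23
E = (dQ/dP)(P/Q) = (-8)(6/23) = -48/23

-48/23


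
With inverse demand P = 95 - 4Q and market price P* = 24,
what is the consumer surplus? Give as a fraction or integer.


Maximum willingness to pay (at Q=0): P_max = 95
Quantity demanded at P* = 24:
Q* = (95 - 24)/4 = 71/4
CS = (1/2) * Q* * (P_max - P*)
CS = (1/2) * 71/4 * (95 - 24)
CS = (1/2) * 71/4 * 71 = 5041/8

5041/8


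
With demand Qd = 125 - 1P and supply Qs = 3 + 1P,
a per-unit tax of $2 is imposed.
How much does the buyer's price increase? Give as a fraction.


With a per-unit tax, the buyer's price increase depends on relative slopes.
Supply slope: d = 1, Demand slope: b = 1
Buyer's price increase = d * tax / (b + d)
= 1 * 2 / (1 + 1)
= 2 / 2 = 1

1


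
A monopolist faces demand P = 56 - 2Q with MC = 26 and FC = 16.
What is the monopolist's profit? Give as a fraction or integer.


MR = MC: 56 - 4Q = 26
Q* = 15/2
P* = 56 - 2*15/2 = 41
Profit = (P* - MC)*Q* - FC
= (41 - 26)*15/2 - 16
= 15*15/2 - 16
= 225/2 - 16 = 193/2

193/2


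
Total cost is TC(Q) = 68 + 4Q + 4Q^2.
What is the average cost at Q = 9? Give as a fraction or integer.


TC(9) = 68 + 4*9 + 4*9^2
TC(9) = 68 + 36 + 324 = 428
AC = TC/Q = 428/9 = 428/9

428/9


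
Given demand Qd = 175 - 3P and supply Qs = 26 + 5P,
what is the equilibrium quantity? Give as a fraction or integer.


First find equilibrium price:
175 - 3P = 26 + 5P
P* = 149/8 = 149/8
Then substitute into demand:
Q* = 175 - 3 * 149/8 = 953/8

953/8


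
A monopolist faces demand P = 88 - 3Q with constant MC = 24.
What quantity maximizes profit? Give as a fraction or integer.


TR = P*Q = (88 - 3Q)Q = 88Q - 3Q^2
MR = dTR/dQ = 88 - 6Q
Set MR = MC:
88 - 6Q = 24
64 = 6Q
Q* = 64/6 = 32/3

32/3


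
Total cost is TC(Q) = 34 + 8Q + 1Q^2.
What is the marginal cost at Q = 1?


MC = dTC/dQ = 8 + 2*1*Q
At Q = 1:
MC = 8 + 2*1
MC = 8 + 2 = 10

10


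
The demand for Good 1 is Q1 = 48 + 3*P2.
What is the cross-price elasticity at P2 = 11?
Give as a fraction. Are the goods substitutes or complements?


dQ1/dP2 = 3
At P2 = 11: Q1 = 48 + 3*11 = 81
Exy = (dQ1/dP2)(P2/Q1) = 3 * 11 / 81 = 11/27
Since Exy > 0, the goods are substitutes.

11/27 (substitutes)


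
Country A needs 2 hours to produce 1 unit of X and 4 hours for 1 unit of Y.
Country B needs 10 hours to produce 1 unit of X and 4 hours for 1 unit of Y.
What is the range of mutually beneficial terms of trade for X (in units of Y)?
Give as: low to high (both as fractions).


Opportunity cost of X for Country A = hours_X / hours_Y = 2/4 = 1/2 units of Y
Opportunity cost of X for Country B = hours_X / hours_Y = 10/4 = 5/2 units of Y
Terms of trade must be between the two opportunity costs.
Range: 1/2 to 5/2

1/2 to 5/2


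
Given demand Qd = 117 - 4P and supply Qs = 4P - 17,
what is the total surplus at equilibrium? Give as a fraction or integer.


Find equilibrium: 117 - 4P = 4P - 17
117 + 17 = 8P
P* = 134/8 = 67/4
Q* = 4*67/4 - 17 = 50
Inverse demand: P = 117/4 - Q/4, so P_max = 117/4
Inverse supply: P = 17/4 + Q/4, so P_min = 17/4
CS = (1/2) * 50 * (117/4 - 67/4) = 625/2
PS = (1/2) * 50 * (67/4 - 17/4) = 625/2
TS = CS + PS = 625/2 + 625/2 = 625

625


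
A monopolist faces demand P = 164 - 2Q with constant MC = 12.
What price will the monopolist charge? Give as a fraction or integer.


MR = 164 - 4Q
Set MR = MC: 164 - 4Q = 12
Q* = 38
Substitute into demand:
P* = 164 - 2*38 = 88

88


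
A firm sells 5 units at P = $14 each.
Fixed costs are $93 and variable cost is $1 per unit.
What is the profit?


Total Revenue = P * Q = 14 * 5 = $70
Total Cost = FC + VC*Q = 93 + 1*5 = $98
Profit = TR - TC = 70 - 98 = $-28

$-28


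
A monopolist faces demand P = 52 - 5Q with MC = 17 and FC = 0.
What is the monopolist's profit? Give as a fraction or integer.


MR = MC: 52 - 10Q = 17
Q* = 7/2
P* = 52 - 5*7/2 = 69/2
Profit = (P* - MC)*Q* - FC
= (69/2 - 17)*7/2 - 0
= 35/2*7/2 - 0
= 245/4 - 0 = 245/4

245/4


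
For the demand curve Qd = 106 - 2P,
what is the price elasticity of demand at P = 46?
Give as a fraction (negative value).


dQ/dP = -2
At P = 46: Q = 106 - 2*46 = 14
E = (dQ/dP)(P/Q) = (-2)(46/14) = -46/7

-46/7


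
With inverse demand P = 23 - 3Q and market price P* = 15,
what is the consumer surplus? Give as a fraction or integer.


Maximum willingness to pay (at Q=0): P_max = 23
Quantity demanded at P* = 15:
Q* = (23 - 15)/3 = 8/3
CS = (1/2) * Q* * (P_max - P*)
CS = (1/2) * 8/3 * (23 - 15)
CS = (1/2) * 8/3 * 8 = 32/3

32/3


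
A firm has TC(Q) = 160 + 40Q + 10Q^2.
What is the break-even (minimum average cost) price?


AC(Q) = 160/Q + 40 + 10Q
To minimize: dAC/dQ = -160/Q^2 + 10 = 0
Q^2 = 160/10 = 16
Q* = 4
Min AC = 160/4 + 40 + 10*4
Min AC = 40 + 40 + 40 = 120

120


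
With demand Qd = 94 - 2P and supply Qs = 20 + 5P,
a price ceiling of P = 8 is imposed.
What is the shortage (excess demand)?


At P = 8:
Qd = 94 - 2*8 = 78
Qs = 20 + 5*8 = 60
Shortage = Qd - Qs = 78 - 60 = 18

18


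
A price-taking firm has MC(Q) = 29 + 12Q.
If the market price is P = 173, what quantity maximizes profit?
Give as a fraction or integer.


In perfect competition, profit is maximized where P = MC.
173 = 29 + 12Q
144 = 12Q
Q* = 144/12 = 12

12


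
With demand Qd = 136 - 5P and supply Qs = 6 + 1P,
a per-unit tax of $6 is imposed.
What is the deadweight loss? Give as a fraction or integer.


Pre-tax equilibrium quantity: Q* = 83/3
Post-tax equilibrium quantity: Q_tax = 68/3
Reduction in quantity: Q* - Q_tax = 5
DWL = (1/2) * tax * (Q* - Q_tax)
DWL = (1/2) * 6 * 5 = 15

15


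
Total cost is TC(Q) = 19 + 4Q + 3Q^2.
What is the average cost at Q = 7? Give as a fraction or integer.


TC(7) = 19 + 4*7 + 3*7^2
TC(7) = 19 + 28 + 147 = 194
AC = TC/Q = 194/7 = 194/7

194/7


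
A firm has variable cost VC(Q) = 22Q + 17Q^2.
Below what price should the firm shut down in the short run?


AVC(Q) = VC(Q)/Q = 22 + 17Q
AVC is increasing in Q, so minimum AVC is at Q -> 0+.
Min AVC = 22
The firm should shut down if P < 22.

22


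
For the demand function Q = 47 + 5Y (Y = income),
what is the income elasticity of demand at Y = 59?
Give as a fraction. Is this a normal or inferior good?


dQ/dY = 5
At Y = 59: Q = 47 + 5*59 = 342
Ey = (dQ/dY)(Y/Q) = 5 * 59 / 342 = 295/342
Since Ey > 0, this is a normal good.

295/342 (normal good)


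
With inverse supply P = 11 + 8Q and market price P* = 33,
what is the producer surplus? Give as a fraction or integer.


Minimum supply price (at Q=0): P_min = 11
Quantity supplied at P* = 33:
Q* = (33 - 11)/8 = 11/4
PS = (1/2) * Q* * (P* - P_min)
PS = (1/2) * 11/4 * (33 - 11)
PS = (1/2) * 11/4 * 22 = 121/4

121/4


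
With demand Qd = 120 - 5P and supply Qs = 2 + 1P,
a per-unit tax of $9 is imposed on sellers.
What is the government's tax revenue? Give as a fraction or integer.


With tax on sellers, new supply: Qs' = 2 + 1(P - 9)
= 1P - 7
New equilibrium quantity:
Q_new = 85/6
Tax revenue = tax * Q_new = 9 * 85/6 = 255/2

255/2


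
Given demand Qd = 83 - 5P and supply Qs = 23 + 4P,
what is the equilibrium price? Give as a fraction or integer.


At equilibrium, Qd = Qs.
83 - 5P = 23 + 4P
83 - 23 = 5P + 4P
60 = 9P
P* = 60/9 = 20/3

20/3


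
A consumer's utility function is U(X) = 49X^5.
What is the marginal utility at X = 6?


MU = dU/dX = 49*5*X^(5-1)
MU = 245*X^4
At X = 6:
MU = 245 * 6^4
MU = 245 * 1296 = 317520

317520


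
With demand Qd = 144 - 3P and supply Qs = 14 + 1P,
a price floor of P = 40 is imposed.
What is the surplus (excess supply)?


At P = 40:
Qd = 144 - 3*40 = 24
Qs = 14 + 1*40 = 54
Surplus = Qs - Qd = 54 - 24 = 30

30


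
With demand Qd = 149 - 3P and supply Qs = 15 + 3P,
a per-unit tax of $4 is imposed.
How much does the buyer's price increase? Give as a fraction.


With a per-unit tax, the buyer's price increase depends on relative slopes.
Supply slope: d = 3, Demand slope: b = 3
Buyer's price increase = d * tax / (b + d)
= 3 * 4 / (3 + 3)
= 12 / 6 = 2

2


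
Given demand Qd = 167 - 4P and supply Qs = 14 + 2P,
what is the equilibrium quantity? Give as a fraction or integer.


First find equilibrium price:
167 - 4P = 14 + 2P
P* = 153/6 = 51/2
Then substitute into demand:
Q* = 167 - 4 * 51/2 = 65

65


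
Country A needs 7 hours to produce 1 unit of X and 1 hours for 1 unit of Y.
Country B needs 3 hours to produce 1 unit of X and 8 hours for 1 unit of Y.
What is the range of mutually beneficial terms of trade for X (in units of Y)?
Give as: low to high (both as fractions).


Opportunity cost of X for Country A = hours_X / hours_Y = 7/1 = 7 units of Y
Opportunity cost of X for Country B = hours_X / hours_Y = 3/8 = 3/8 units of Y
Terms of trade must be between the two opportunity costs.
Range: 3/8 to 7

3/8 to 7


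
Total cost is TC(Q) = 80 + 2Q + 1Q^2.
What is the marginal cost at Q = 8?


MC = dTC/dQ = 2 + 2*1*Q
At Q = 8:
MC = 2 + 2*8
MC = 2 + 16 = 18

18


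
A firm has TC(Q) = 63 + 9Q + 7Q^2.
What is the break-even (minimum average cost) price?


AC(Q) = 63/Q + 9 + 7Q
To minimize: dAC/dQ = -63/Q^2 + 7 = 0
Q^2 = 63/7 = 9
Q* = 3
Min AC = 63/3 + 9 + 7*3
Min AC = 21 + 9 + 21 = 51

51


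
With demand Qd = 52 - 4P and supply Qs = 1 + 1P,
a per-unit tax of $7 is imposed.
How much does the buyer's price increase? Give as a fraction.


With a per-unit tax, the buyer's price increase depends on relative slopes.
Supply slope: d = 1, Demand slope: b = 4
Buyer's price increase = d * tax / (b + d)
= 1 * 7 / (4 + 1)
= 7 / 5 = 7/5

7/5


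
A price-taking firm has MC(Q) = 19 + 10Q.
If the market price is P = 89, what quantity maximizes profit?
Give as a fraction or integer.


In perfect competition, profit is maximized where P = MC.
89 = 19 + 10Q
70 = 10Q
Q* = 70/10 = 7

7


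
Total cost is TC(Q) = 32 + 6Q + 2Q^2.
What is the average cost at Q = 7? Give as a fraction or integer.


TC(7) = 32 + 6*7 + 2*7^2
TC(7) = 32 + 42 + 98 = 172
AC = TC/Q = 172/7 = 172/7

172/7


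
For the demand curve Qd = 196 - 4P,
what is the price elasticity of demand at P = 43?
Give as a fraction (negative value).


dQ/dP = -4
At P = 43: Q = 196 - 4*43 = 24
E = (dQ/dP)(P/Q) = (-4)(43/24) = -43/6

-43/6


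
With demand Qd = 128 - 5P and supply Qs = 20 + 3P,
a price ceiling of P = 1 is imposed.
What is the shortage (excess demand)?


At P = 1:
Qd = 128 - 5*1 = 123
Qs = 20 + 3*1 = 23
Shortage = Qd - Qs = 123 - 23 = 100

100


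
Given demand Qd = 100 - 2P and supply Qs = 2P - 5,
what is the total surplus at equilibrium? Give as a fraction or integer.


Find equilibrium: 100 - 2P = 2P - 5
100 + 5 = 4P
P* = 105/4 = 105/4
Q* = 2*105/4 - 5 = 95/2
Inverse demand: P = 50 - Q/2, so P_max = 50
Inverse supply: P = 5/2 + Q/2, so P_min = 5/2
CS = (1/2) * 95/2 * (50 - 105/4) = 9025/16
PS = (1/2) * 95/2 * (105/4 - 5/2) = 9025/16
TS = CS + PS = 9025/16 + 9025/16 = 9025/8

9025/8


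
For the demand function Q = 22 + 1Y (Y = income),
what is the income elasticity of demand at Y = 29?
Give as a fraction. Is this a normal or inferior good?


dQ/dY = 1
At Y = 29: Q = 22 + 1*29 = 51
Ey = (dQ/dY)(Y/Q) = 1 * 29 / 51 = 29/51
Since Ey > 0, this is a normal good.

29/51 (normal good)


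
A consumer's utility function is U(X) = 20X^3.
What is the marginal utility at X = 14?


MU = dU/dX = 20*3*X^(3-1)
MU = 60*X^2
At X = 14:
MU = 60 * 14^2
MU = 60 * 196 = 11760

11760


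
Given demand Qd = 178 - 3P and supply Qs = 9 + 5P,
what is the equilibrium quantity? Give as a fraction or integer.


First find equilibrium price:
178 - 3P = 9 + 5P
P* = 169/8 = 169/8
Then substitute into demand:
Q* = 178 - 3 * 169/8 = 917/8

917/8


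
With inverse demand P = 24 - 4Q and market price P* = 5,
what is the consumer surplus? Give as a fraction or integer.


Maximum willingness to pay (at Q=0): P_max = 24
Quantity demanded at P* = 5:
Q* = (24 - 5)/4 = 19/4
CS = (1/2) * Q* * (P_max - P*)
CS = (1/2) * 19/4 * (24 - 5)
CS = (1/2) * 19/4 * 19 = 361/8

361/8


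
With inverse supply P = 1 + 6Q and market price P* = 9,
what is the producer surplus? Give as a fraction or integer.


Minimum supply price (at Q=0): P_min = 1
Quantity supplied at P* = 9:
Q* = (9 - 1)/6 = 4/3
PS = (1/2) * Q* * (P* - P_min)
PS = (1/2) * 4/3 * (9 - 1)
PS = (1/2) * 4/3 * 8 = 16/3

16/3


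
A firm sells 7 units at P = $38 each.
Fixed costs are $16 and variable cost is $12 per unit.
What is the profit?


Total Revenue = P * Q = 38 * 7 = $266
Total Cost = FC + VC*Q = 16 + 12*7 = $100
Profit = TR - TC = 266 - 100 = $166

$166


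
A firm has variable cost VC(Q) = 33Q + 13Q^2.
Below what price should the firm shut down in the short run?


AVC(Q) = VC(Q)/Q = 33 + 13Q
AVC is increasing in Q, so minimum AVC is at Q -> 0+.
Min AVC = 33
The firm should shut down if P < 33.

33


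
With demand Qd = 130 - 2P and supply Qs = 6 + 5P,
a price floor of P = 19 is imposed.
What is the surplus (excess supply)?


At P = 19:
Qd = 130 - 2*19 = 92
Qs = 6 + 5*19 = 101
Surplus = Qs - Qd = 101 - 92 = 9

9


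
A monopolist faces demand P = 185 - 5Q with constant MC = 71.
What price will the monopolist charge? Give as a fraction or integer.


MR = 185 - 10Q
Set MR = MC: 185 - 10Q = 71
Q* = 57/5
Substitute into demand:
P* = 185 - 5*57/5 = 128

128


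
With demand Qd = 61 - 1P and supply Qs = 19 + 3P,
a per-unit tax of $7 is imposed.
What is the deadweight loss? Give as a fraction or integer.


Pre-tax equilibrium quantity: Q* = 101/2
Post-tax equilibrium quantity: Q_tax = 181/4
Reduction in quantity: Q* - Q_tax = 21/4
DWL = (1/2) * tax * (Q* - Q_tax)
DWL = (1/2) * 7 * 21/4 = 147/8

147/8


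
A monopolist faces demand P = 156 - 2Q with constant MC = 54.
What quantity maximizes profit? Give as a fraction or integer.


TR = P*Q = (156 - 2Q)Q = 156Q - 2Q^2
MR = dTR/dQ = 156 - 4Q
Set MR = MC:
156 - 4Q = 54
102 = 4Q
Q* = 102/4 = 51/2

51/2


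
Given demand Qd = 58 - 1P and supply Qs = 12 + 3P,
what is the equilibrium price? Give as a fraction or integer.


At equilibrium, Qd = Qs.
58 - 1P = 12 + 3P
58 - 12 = 1P + 3P
46 = 4P
P* = 46/4 = 23/2

23/2


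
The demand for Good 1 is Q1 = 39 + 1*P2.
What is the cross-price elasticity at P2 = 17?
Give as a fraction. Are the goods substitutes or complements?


dQ1/dP2 = 1
At P2 = 17: Q1 = 39 + 1*17 = 56
Exy = (dQ1/dP2)(P2/Q1) = 1 * 17 / 56 = 17/56
Since Exy > 0, the goods are substitutes.

17/56 (substitutes)


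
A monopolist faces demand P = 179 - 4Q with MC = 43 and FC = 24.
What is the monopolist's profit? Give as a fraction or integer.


MR = MC: 179 - 8Q = 43
Q* = 17
P* = 179 - 4*17 = 111
Profit = (P* - MC)*Q* - FC
= (111 - 43)*17 - 24
= 68*17 - 24
= 1156 - 24 = 1132

1132


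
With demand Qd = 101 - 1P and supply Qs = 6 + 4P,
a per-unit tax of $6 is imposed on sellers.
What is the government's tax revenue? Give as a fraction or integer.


With tax on sellers, new supply: Qs' = 6 + 4(P - 6)
= 4P - 18
New equilibrium quantity:
Q_new = 386/5
Tax revenue = tax * Q_new = 6 * 386/5 = 2316/5

2316/5


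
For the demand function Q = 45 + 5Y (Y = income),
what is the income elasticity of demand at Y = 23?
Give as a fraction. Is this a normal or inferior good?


dQ/dY = 5
At Y = 23: Q = 45 + 5*23 = 160
Ey = (dQ/dY)(Y/Q) = 5 * 23 / 160 = 23/32
Since Ey > 0, this is a normal good.

23/32 (normal good)


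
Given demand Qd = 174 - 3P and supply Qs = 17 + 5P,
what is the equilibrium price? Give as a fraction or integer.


At equilibrium, Qd = Qs.
174 - 3P = 17 + 5P
174 - 17 = 3P + 5P
157 = 8P
P* = 157/8 = 157/8

157/8


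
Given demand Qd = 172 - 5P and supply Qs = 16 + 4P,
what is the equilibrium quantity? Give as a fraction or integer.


First find equilibrium price:
172 - 5P = 16 + 4P
P* = 156/9 = 52/3
Then substitute into demand:
Q* = 172 - 5 * 52/3 = 256/3

256/3


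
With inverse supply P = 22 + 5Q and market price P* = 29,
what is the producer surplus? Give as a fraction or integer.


Minimum supply price (at Q=0): P_min = 22
Quantity supplied at P* = 29:
Q* = (29 - 22)/5 = 7/5
PS = (1/2) * Q* * (P* - P_min)
PS = (1/2) * 7/5 * (29 - 22)
PS = (1/2) * 7/5 * 7 = 49/10

49/10


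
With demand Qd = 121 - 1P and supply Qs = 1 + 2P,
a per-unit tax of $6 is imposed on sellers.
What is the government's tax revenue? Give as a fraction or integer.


With tax on sellers, new supply: Qs' = 1 + 2(P - 6)
= 2P - 11
New equilibrium quantity:
Q_new = 77
Tax revenue = tax * Q_new = 6 * 77 = 462

462


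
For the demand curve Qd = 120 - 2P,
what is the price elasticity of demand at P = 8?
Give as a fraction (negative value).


dQ/dP = -2
At P = 8: Q = 120 - 2*8 = 104
E = (dQ/dP)(P/Q) = (-2)(8/104) = -2/13

-2/13


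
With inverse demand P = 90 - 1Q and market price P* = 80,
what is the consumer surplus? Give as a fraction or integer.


Maximum willingness to pay (at Q=0): P_max = 90
Quantity demanded at P* = 80:
Q* = (90 - 80)/1 = 10
CS = (1/2) * Q* * (P_max - P*)
CS = (1/2) * 10 * (90 - 80)
CS = (1/2) * 10 * 10 = 50

50


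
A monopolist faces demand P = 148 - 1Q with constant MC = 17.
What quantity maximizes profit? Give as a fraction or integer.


TR = P*Q = (148 - 1Q)Q = 148Q - 1Q^2
MR = dTR/dQ = 148 - 2Q
Set MR = MC:
148 - 2Q = 17
131 = 2Q
Q* = 131/2 = 131/2

131/2


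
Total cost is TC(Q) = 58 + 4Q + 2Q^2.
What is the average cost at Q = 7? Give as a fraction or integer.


TC(7) = 58 + 4*7 + 2*7^2
TC(7) = 58 + 28 + 98 = 184
AC = TC/Q = 184/7 = 184/7

184/7


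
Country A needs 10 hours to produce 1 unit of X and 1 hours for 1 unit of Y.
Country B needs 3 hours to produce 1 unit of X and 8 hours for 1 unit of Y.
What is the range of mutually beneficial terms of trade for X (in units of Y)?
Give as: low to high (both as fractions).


Opportunity cost of X for Country A = hours_X / hours_Y = 10/1 = 10 units of Y
Opportunity cost of X for Country B = hours_X / hours_Y = 3/8 = 3/8 units of Y
Terms of trade must be between the two opportunity costs.
Range: 3/8 to 10

3/8 to 10


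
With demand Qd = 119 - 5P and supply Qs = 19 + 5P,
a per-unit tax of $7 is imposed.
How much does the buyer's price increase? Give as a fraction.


With a per-unit tax, the buyer's price increase depends on relative slopes.
Supply slope: d = 5, Demand slope: b = 5
Buyer's price increase = d * tax / (b + d)
= 5 * 7 / (5 + 5)
= 35 / 10 = 7/2

7/2


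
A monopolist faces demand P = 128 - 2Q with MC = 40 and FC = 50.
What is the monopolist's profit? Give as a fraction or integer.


MR = MC: 128 - 4Q = 40
Q* = 22
P* = 128 - 2*22 = 84
Profit = (P* - MC)*Q* - FC
= (84 - 40)*22 - 50
= 44*22 - 50
= 968 - 50 = 918

918


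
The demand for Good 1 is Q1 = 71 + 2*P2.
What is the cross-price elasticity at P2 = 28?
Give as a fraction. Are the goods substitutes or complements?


dQ1/dP2 = 2
At P2 = 28: Q1 = 71 + 2*28 = 127
Exy = (dQ1/dP2)(P2/Q1) = 2 * 28 / 127 = 56/127
Since Exy > 0, the goods are substitutes.

56/127 (substitutes)


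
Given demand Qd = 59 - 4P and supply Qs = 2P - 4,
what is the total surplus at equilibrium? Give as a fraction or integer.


Find equilibrium: 59 - 4P = 2P - 4
59 + 4 = 6P
P* = 63/6 = 21/2
Q* = 2*21/2 - 4 = 17
Inverse demand: P = 59/4 - Q/4, so P_max = 59/4
Inverse supply: P = 2 + Q/2, so P_min = 2
CS = (1/2) * 17 * (59/4 - 21/2) = 289/8
PS = (1/2) * 17 * (21/2 - 2) = 289/4
TS = CS + PS = 289/8 + 289/4 = 867/8

867/8


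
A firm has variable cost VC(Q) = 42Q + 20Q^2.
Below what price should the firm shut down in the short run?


AVC(Q) = VC(Q)/Q = 42 + 20Q
AVC is increasing in Q, so minimum AVC is at Q -> 0+.
Min AVC = 42
The firm should shut down if P < 42.

42
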